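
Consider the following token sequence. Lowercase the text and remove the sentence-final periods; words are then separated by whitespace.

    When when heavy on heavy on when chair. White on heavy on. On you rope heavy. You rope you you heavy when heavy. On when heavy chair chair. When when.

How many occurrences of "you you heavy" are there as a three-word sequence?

1

Scanning the 28 overlapping trigram windows for "you you heavy":
  position 19–21: you you heavy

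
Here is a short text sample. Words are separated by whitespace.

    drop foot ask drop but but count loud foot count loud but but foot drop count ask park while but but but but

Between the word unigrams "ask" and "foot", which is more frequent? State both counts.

"ask": 2 occurrences
"foot": 3 occurrences

"foot" (3 vs 2)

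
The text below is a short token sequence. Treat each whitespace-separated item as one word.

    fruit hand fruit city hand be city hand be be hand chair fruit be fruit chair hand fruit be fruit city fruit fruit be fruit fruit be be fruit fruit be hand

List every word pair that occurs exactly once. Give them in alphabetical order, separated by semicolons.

be city; chair fruit; chair hand; city fruit; fruit chair; fruit hand; hand chair

Bigram counts meeting the condition (exactly once):
  be city: 1
  chair fruit: 1
  chair hand: 1
  city fruit: 1
  fruit chair: 1
  fruit hand: 1
  hand chair: 1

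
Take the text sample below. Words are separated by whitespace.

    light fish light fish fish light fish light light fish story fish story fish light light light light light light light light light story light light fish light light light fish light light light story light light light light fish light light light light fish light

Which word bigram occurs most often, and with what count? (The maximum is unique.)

"light light", 20 times

Bigram frequencies (highest first):
  light light: 20
  light fish: 8
  fish light: 8
  fish story: 2
  story fish: 2
  light story: 2
  … (2 more, each ≤ 2)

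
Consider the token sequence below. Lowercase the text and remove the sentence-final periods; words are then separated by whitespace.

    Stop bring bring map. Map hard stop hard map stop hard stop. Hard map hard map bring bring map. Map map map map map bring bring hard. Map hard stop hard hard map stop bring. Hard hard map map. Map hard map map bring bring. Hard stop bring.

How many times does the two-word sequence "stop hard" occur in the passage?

Scanning the 47 overlapping bigram windows for "stop hard":
  position 7–8: stop hard
  position 10–11: stop hard
  position 12–13: stop hard
  position 30–31: stop hard

4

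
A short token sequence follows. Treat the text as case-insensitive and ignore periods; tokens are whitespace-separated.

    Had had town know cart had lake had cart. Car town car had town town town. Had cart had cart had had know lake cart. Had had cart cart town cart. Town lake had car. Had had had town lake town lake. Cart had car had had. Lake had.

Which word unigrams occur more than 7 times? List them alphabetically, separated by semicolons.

Unigram counts meeting the condition (more than 7 times):
  cart: 9
  had: 19
  town: 9

cart; had; town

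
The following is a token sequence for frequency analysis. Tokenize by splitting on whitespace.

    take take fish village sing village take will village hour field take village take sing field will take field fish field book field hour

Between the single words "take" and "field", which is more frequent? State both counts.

"take" (6 vs 5)

"take": 6 occurrences
"field": 5 occurrences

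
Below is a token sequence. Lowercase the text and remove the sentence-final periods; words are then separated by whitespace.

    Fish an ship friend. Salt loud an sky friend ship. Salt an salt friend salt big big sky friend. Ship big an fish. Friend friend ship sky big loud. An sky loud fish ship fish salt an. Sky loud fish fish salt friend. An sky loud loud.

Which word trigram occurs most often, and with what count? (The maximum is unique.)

"an sky loud", 3 times

Trigram frequencies (highest first):
  an sky loud: 3
  loud an sky: 2
  sky friend ship: 2
  sky loud fish: 2
  fish an ship: 1
  an ship friend: 1
  … (34 more, each ≤ 1)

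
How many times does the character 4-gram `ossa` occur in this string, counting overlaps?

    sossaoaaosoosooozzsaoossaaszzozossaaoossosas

3

Sliding a length-4 window over the 44 characters (41 positions):
  position 2–5: ossa
  position 22–25: ossa
  position 32–35: ossa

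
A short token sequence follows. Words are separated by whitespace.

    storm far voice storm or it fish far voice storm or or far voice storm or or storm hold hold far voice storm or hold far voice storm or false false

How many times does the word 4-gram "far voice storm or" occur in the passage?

5

Scanning the 28 overlapping 4-gram windows for "far voice storm or":
  position 2–5: far voice storm or
  position 8–11: far voice storm or
  position 13–16: far voice storm or
  position 21–24: far voice storm or
  position 26–29: far voice storm or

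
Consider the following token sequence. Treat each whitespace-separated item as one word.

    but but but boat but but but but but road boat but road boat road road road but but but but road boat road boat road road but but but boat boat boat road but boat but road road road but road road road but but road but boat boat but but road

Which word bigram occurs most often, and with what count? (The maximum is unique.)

"but but", 13 times

Bigram frequencies (highest first):
  but but: 13
  but road: 7
  road road: 7
  road but: 6
  but boat: 4
  boat but: 4
  … (3 more, each ≤ 4)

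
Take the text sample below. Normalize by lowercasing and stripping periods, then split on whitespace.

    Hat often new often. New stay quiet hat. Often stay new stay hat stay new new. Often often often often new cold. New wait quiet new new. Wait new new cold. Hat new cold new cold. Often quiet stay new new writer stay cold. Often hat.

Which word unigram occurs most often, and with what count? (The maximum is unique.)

Unigram frequencies (highest first):
  new: 15
  often: 9
  stay: 6
  hat: 5
  cold: 5
  quiet: 3
  … (2 more, each ≤ 2)

"new", 15 times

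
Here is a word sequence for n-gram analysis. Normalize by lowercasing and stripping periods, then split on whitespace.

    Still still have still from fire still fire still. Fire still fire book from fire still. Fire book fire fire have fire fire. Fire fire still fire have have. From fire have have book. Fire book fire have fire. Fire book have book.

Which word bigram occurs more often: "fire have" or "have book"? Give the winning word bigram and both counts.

"fire have" (4 vs 2)

"fire have": 4 occurrences
"have book": 2 occurrences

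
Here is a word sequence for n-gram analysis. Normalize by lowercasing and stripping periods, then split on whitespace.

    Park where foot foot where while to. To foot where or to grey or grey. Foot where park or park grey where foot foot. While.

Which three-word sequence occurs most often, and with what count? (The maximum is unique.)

Trigram frequencies (highest first):
  where foot foot: 2
  park where foot: 1
  foot foot where: 1
  foot where while: 1
  where while to: 1
  while to to: 1
  … (16 more, each ≤ 1)

"where foot foot", 2 times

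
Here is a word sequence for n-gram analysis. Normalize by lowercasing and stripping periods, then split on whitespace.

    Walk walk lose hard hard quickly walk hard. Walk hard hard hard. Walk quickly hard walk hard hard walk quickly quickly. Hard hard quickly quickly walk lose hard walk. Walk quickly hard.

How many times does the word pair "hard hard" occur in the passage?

Scanning the 31 overlapping bigram windows for "hard hard":
  position 4–5: hard hard
  position 10–11: hard hard
  position 11–12: hard hard
  position 17–18: hard hard
  position 22–23: hard hard

5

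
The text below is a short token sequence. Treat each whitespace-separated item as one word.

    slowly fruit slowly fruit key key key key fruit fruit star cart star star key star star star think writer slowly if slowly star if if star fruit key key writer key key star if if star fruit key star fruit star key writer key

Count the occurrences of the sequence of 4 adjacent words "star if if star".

2

Scanning the 42 overlapping 4-gram windows for "star if if star":
  position 24–27: star if if star
  position 34–37: star if if star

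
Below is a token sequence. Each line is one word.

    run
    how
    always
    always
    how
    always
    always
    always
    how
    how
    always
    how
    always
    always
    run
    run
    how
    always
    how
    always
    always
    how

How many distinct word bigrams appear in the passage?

7

22 tokens → 21 bigram windows in total.
Repeated bigrams (each contributes count−1 duplicates):
  how always: 6
  always always: 5
  always how: 5
  run how: 2
14 duplicate windows → 21 − 14 = 7 distinct.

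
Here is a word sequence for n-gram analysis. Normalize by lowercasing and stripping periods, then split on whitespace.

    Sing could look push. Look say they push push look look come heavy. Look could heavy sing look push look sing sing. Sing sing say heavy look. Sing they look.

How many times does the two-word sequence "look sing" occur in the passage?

Scanning the 29 overlapping bigram windows for "look sing":
  position 20–21: look sing
  position 27–28: look sing

2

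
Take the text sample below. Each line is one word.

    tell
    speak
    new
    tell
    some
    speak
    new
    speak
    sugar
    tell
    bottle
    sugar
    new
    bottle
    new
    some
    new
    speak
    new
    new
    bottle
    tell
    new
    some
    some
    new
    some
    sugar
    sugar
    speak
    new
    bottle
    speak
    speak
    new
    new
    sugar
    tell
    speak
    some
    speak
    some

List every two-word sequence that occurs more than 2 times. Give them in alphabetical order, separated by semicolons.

new bottle; new some; speak new

Bigram counts meeting the condition (more than 2 times):
  new bottle: 3
  new some: 3
  speak new: 5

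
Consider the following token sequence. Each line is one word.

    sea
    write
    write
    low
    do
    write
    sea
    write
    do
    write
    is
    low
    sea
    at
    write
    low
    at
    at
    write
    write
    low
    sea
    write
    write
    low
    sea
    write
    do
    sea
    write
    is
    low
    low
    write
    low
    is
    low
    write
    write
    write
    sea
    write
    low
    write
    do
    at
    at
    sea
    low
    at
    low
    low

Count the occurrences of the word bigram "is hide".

Scanning the 51 overlapping bigram windows for "is hide":
  (none found)

0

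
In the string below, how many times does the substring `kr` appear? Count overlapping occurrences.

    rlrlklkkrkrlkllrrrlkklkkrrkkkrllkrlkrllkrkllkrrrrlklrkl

Sliding a length-2 window over the 55 characters (54 positions):
  position 8–9: kr
  position 10–11: kr
  position 24–25: kr
  position 29–30: kr
  position 33–34: kr
  position 36–37: kr
  position 40–41: kr
  position 45–46: kr

8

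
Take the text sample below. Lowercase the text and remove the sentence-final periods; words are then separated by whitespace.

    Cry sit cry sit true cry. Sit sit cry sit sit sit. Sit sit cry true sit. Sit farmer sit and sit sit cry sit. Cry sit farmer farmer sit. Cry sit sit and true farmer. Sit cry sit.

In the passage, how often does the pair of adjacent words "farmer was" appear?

0

Scanning the 38 overlapping bigram windows for "farmer was":
  (none found)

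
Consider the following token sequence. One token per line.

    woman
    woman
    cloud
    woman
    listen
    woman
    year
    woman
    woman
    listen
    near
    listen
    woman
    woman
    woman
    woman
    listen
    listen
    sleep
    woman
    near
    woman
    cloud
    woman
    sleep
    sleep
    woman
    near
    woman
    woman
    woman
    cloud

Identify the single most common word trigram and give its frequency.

Trigram frequencies (highest first):
  woman woman woman: 3
  woman woman cloud: 2
  woman cloud woman: 2
  woman woman listen: 2
  sleep woman near: 2
  woman near woman: 2
  … (17 more, each ≤ 1)

"woman woman woman", 3 times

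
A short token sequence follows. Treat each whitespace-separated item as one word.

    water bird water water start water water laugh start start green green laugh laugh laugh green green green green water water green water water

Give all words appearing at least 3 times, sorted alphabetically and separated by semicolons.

green; laugh; start; water

Unigram counts meeting the condition (at least 3 times):
  green: 7
  laugh: 4
  start: 3
  water: 9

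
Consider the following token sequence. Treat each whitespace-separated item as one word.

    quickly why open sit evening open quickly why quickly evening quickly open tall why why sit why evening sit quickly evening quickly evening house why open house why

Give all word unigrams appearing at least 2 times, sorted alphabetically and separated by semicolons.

evening; house; open; quickly; sit; why

Unigram counts meeting the condition (at least 2 times):
  evening: 5
  house: 2
  open: 4
  quickly: 6
  sit: 3
  why: 7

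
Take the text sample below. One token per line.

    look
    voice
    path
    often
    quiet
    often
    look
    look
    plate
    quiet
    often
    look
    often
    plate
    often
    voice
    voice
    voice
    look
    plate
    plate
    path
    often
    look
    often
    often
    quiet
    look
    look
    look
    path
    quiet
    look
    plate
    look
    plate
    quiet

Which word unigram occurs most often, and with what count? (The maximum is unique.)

Unigram frequencies (highest first):
  look: 11
  often: 8
  plate: 6
  quiet: 5
  voice: 4
  path: 3

"look", 11 times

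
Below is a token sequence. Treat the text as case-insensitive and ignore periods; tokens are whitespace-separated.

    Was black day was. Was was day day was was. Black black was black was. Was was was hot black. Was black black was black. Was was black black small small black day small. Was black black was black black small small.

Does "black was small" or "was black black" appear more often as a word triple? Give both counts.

"black was small": 0 occurrences
"was black black": 5 occurrences

"was black black" (5 vs 0)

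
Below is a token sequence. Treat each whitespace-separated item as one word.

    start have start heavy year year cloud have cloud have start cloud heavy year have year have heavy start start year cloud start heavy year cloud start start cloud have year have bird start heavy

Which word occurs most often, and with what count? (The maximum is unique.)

Unigram frequencies (highest first):
  start: 9
  have: 7
  year: 7
  cloud: 6
  heavy: 5
  bird: 1

"start", 9 times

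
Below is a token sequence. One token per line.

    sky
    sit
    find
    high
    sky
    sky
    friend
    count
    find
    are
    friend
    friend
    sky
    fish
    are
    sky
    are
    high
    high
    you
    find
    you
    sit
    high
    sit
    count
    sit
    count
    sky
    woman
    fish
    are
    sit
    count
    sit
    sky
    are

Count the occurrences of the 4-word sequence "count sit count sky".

Scanning the 34 overlapping 4-gram windows for "count sit count sky":
  position 26–29: count sit count sky

1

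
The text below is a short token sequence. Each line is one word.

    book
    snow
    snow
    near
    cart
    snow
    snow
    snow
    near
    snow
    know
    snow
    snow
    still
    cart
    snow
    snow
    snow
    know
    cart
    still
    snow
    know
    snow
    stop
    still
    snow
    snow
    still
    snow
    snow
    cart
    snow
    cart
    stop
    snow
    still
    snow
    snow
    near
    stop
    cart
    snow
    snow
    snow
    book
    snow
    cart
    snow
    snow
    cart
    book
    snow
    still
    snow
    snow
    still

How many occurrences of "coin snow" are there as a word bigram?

Scanning the 56 overlapping bigram windows for "coin snow":
  (none found)

0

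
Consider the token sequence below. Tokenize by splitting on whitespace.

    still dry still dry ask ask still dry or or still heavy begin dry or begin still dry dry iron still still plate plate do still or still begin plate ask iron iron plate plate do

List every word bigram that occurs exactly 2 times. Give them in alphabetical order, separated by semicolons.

Bigram counts meeting the condition (exactly 2 times):
  dry or: 2
  or still: 2
  plate do: 2
  plate plate: 2

dry or; or still; plate do; plate plate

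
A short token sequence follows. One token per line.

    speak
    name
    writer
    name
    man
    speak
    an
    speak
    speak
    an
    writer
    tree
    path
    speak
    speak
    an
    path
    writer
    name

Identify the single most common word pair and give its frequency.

"speak an", 3 times

Bigram frequencies (highest first):
  speak an: 3
  writer name: 2
  speak speak: 2
  speak name: 1
  name writer: 1
  name man: 1
  … (8 more, each ≤ 1)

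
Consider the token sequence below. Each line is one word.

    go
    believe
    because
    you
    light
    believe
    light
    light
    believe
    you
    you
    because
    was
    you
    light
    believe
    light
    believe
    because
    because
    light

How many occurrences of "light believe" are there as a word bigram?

4

Scanning the 20 overlapping bigram windows for "light believe":
  position 5–6: light believe
  position 8–9: light believe
  position 15–16: light believe
  position 17–18: light believe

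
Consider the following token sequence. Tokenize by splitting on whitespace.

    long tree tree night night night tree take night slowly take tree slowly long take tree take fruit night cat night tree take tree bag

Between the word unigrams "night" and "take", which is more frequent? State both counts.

"night" (6 vs 5)

"night": 6 occurrences
"take": 5 occurrences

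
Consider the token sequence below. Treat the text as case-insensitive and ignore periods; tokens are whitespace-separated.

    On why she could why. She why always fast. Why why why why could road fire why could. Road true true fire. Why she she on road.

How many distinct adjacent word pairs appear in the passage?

27 tokens → 26 bigram windows in total.
Repeated bigrams (each contributes count−1 duplicates):
  why she: 3
  why why: 3
  could road: 2
  fire why: 2
  why could: 2
7 duplicate windows → 26 − 7 = 19 distinct.

19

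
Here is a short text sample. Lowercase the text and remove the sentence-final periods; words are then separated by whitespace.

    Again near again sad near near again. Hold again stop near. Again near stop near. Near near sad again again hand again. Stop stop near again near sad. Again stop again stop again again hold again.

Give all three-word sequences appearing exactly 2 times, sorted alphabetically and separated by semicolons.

Trigram counts meeting the condition (exactly 2 times):
  again hold again: 2
  again stop again: 2
  near again near: 2
  near sad again: 2
  stop near again: 2

again hold again; again stop again; near again near; near sad again; stop near again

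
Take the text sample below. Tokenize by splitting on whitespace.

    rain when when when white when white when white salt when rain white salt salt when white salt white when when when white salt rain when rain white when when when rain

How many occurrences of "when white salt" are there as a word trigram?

Scanning the 30 overlapping trigram windows for "when white salt":
  position 8–10: when white salt
  position 16–18: when white salt
  position 22–24: when white salt

3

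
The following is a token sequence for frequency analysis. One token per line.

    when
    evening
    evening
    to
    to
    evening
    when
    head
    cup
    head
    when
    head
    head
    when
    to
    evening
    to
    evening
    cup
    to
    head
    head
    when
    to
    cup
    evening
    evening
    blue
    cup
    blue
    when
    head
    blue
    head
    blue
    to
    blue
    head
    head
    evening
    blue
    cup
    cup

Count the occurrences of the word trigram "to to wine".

Scanning the 41 overlapping trigram windows for "to to wine":
  (none found)

0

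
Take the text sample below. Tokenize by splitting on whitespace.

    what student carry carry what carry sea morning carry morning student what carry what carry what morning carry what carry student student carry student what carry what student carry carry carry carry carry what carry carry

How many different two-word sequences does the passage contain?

14

36 tokens → 35 bigram windows in total.
Repeated bigrams (each contributes count−1 duplicates):
  carry carry: 6
  carry what: 6
  what carry: 6
  student carry: 3
  carry student: 2
  morning carry: 2
  student what: 2
  what student: 2
21 duplicate windows → 35 − 21 = 14 distinct.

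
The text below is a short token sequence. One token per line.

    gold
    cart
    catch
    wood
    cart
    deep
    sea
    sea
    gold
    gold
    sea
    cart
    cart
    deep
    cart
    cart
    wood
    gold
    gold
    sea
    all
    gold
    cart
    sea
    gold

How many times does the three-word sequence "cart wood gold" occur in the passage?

1

Scanning the 23 overlapping trigram windows for "cart wood gold":
  position 16–18: cart wood gold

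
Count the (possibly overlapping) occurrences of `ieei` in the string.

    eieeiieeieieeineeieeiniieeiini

5

Sliding a length-4 window over the 30 characters (27 positions):
  position 2–5: ieei
  position 6–9: ieei
  position 11–14: ieei
  position 18–21: ieei
  position 24–27: ieei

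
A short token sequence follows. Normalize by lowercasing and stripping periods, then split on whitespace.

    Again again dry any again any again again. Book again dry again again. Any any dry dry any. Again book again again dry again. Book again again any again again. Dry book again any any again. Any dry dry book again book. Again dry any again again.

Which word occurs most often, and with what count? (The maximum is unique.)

Unigram frequencies (highest first):
  again: 22
  any: 10
  dry: 9
  book: 6

"again", 22 times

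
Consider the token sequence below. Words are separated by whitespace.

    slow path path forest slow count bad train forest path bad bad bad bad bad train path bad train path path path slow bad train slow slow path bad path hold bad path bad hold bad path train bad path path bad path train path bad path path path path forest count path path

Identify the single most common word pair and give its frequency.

Bigram frequencies (highest first):
  path path: 8
  path bad: 6
  bad path: 6
  bad train: 4
  bad bad: 4
  train path: 3
  … (18 more, each ≤ 2)

"path path", 8 times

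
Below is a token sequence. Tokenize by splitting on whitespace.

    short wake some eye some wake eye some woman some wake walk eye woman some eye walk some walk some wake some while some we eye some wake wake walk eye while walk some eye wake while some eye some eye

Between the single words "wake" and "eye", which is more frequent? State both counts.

"eye" (9 vs 7)

"wake": 7 occurrences
"eye": 9 occurrences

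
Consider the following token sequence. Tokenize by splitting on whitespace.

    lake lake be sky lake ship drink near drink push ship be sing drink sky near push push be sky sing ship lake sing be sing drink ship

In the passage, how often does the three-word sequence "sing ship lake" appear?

1

Scanning the 26 overlapping trigram windows for "sing ship lake":
  position 21–23: sing ship lake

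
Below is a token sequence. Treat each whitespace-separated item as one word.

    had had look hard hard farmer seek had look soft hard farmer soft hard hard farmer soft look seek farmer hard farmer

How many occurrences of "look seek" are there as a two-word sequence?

1

Scanning the 21 overlapping bigram windows for "look seek":
  position 18–19: look seek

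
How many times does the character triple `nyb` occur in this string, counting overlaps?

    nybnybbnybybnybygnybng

5

Sliding a length-3 window over the 22 characters (20 positions):
  position 1–3: nyb
  position 4–6: nyb
  position 8–10: nyb
  position 13–15: nyb
  position 18–20: nyb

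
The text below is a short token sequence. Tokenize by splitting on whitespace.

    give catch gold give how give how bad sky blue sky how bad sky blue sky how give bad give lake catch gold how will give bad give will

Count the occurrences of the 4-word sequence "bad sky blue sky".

2

Scanning the 26 overlapping 4-gram windows for "bad sky blue sky":
  position 8–11: bad sky blue sky
  position 13–16: bad sky blue sky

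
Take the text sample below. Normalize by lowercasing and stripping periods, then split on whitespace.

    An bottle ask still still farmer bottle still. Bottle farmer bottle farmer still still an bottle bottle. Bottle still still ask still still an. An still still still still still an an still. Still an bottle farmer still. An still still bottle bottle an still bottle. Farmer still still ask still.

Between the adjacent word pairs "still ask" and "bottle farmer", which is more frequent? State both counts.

"bottle farmer" (4 vs 2)

"still ask": 2 occurrences
"bottle farmer": 4 occurrences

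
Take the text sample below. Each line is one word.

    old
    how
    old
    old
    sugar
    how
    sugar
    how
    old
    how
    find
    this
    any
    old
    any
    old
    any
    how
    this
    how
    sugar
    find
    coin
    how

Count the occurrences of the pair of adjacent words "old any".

2

Scanning the 23 overlapping bigram windows for "old any":
  position 14–15: old any
  position 16–17: old any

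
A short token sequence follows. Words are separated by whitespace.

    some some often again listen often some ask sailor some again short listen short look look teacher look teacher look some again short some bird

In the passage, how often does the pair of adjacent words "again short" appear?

2

Scanning the 24 overlapping bigram windows for "again short":
  position 11–12: again short
  position 22–23: again short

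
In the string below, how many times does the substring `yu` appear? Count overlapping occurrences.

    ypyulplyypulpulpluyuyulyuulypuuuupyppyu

5

Sliding a length-2 window over the 39 characters (38 positions):
  position 3–4: yu
  position 19–20: yu
  position 21–22: yu
  position 24–25: yu
  position 38–39: yu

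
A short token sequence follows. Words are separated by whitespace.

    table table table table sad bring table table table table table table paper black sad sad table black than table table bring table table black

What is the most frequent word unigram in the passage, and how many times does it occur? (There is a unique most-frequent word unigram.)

"table", 15 times

Unigram frequencies (highest first):
  table: 15
  sad: 3
  black: 3
  bring: 2
  paper: 1
  than: 1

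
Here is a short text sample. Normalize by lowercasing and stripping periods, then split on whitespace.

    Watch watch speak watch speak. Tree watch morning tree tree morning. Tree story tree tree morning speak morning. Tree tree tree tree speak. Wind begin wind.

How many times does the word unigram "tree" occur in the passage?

Scanning the 26 tokens for "tree":
  position 6: tree
  position 9: tree
  position 10: tree
  position 12: tree
  position 14: tree
  position 15: tree
  position 19: tree
  position 20: tree
  position 21: tree
  position 22: tree

10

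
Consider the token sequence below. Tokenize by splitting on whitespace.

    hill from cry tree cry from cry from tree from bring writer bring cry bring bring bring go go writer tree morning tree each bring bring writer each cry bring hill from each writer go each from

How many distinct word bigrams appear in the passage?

37 tokens → 36 bigram windows in total.
Repeated bigrams (each contributes count−1 duplicates):
  bring bring: 3
  bring writer: 2
  cry bring: 2
  cry from: 2
  from cry: 2
  hill from: 2
7 duplicate windows → 36 − 7 = 29 distinct.

29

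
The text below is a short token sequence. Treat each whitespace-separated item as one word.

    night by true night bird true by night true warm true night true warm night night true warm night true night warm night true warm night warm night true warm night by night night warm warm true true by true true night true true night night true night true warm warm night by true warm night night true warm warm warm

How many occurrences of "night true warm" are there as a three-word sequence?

7

Scanning the 59 overlapping trigram windows for "night true warm":
  position 8–10: night true warm
  position 12–14: night true warm
  position 16–18: night true warm
  position 23–25: night true warm
  position 28–30: night true warm
  position 48–50: night true warm
  position 57–59: night true warm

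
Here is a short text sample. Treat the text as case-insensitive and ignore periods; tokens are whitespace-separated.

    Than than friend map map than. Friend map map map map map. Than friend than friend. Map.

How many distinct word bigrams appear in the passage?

17 tokens → 16 bigram windows in total.
Repeated bigrams (each contributes count−1 duplicates):
  map map: 5
  than friend: 4
  friend map: 3
  map than: 2
10 duplicate windows → 16 − 10 = 6 distinct.

6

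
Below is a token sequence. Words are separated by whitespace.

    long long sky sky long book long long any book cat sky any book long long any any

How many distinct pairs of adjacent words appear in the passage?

12

18 tokens → 17 bigram windows in total.
Repeated bigrams (each contributes count−1 duplicates):
  long long: 3
  any book: 2
  book long: 2
  long any: 2
5 duplicate windows → 17 − 5 = 12 distinct.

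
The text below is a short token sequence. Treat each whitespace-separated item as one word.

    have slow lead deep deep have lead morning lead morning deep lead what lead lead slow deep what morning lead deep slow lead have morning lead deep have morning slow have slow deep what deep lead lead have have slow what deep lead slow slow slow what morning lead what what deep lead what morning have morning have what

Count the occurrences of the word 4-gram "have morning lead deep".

Scanning the 56 overlapping 4-gram windows for "have morning lead deep":
  position 24–27: have morning lead deep

1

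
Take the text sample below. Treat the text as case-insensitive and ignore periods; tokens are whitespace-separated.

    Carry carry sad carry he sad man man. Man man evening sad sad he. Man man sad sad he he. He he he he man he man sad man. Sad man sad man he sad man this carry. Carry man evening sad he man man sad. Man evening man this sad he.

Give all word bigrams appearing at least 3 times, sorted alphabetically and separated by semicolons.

Bigram counts meeting the condition (at least 3 times):
  he he: 5
  he man: 4
  man evening: 3
  man man: 5
  man sad: 5
  sad he: 4
  sad man: 6

he he; he man; man evening; man man; man sad; sad he; sad man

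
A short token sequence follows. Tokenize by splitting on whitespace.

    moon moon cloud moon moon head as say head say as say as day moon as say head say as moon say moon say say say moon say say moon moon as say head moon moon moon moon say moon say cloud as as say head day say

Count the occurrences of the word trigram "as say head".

Scanning the 46 overlapping trigram windows for "as say head":
  position 7–9: as say head
  position 16–18: as say head
  position 32–34: as say head
  position 44–46: as say head

4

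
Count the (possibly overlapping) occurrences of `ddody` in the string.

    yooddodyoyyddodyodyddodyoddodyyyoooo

4

Sliding a length-5 window over the 36 characters (32 positions):
  position 4–8: ddody
  position 12–16: ddody
  position 20–24: ddody
  position 26–30: ddody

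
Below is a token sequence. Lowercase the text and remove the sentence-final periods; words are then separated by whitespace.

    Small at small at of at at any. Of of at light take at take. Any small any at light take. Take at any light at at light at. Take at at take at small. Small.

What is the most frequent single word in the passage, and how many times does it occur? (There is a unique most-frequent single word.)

Unigram frequencies (highest first):
  at: 14
  take: 6
  small: 5
  any: 4
  light: 4
  of: 3

"at", 14 times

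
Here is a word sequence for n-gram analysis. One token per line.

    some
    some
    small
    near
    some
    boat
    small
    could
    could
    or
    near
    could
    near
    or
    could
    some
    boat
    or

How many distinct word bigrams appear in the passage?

16

18 tokens → 17 bigram windows in total.
Repeated bigrams (each contributes count−1 duplicates):
  some boat: 2
1 duplicate windows → 17 − 1 = 16 distinct.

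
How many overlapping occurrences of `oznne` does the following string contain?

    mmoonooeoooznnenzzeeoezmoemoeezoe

1

Sliding a length-5 window over the 33 characters (29 positions):
  position 11–15: oznne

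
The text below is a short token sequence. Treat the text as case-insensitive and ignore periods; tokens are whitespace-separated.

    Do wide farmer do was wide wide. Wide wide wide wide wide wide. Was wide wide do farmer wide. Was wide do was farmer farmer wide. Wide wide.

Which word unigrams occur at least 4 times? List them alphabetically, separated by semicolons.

Unigram counts meeting the condition (at least 4 times):
  do: 4
  farmer: 4
  was: 4
  wide: 16

do; farmer; was; wide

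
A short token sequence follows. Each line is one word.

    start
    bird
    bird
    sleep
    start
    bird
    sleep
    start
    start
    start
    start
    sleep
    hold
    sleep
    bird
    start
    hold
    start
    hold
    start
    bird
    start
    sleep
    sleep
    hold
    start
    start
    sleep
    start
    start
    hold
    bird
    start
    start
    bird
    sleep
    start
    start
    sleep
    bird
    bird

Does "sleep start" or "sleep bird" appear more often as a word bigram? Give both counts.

"sleep start" (4 vs 2)

"sleep start": 4 occurrences
"sleep bird": 2 occurrences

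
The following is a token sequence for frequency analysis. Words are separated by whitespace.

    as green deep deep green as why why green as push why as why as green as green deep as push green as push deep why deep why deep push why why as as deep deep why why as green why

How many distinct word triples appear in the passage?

41 tokens → 39 trigram windows in total.
Repeated trigrams (each contributes count−1 duplicates):
  as green deep: 2
  deep why deep: 2
  green as push: 2
  why as green: 2
  why why as: 2
5 duplicate windows → 39 − 5 = 34 distinct.

34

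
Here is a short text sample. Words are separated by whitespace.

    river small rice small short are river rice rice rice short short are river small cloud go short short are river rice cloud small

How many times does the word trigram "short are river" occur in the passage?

3

Scanning the 22 overlapping trigram windows for "short are river":
  position 5–7: short are river
  position 12–14: short are river
  position 19–21: short are river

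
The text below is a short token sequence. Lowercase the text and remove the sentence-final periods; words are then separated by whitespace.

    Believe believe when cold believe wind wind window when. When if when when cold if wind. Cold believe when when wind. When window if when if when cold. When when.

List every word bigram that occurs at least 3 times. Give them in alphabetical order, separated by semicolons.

if when; when cold; when when

Bigram counts meeting the condition (at least 3 times):
  if when: 3
  when cold: 3
  when when: 4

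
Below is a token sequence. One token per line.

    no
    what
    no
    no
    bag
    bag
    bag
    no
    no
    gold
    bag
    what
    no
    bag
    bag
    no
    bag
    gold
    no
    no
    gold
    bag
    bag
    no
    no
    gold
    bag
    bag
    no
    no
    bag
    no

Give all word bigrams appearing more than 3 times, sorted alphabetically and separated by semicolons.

bag bag; bag no; no bag; no no

Bigram counts meeting the condition (more than 3 times):
  bag bag: 5
  bag no: 5
  no bag: 4
  no no: 5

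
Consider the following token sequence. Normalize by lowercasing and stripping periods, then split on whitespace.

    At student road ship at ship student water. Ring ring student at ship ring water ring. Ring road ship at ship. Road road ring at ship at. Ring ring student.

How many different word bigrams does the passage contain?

19

30 tokens → 29 bigram windows in total.
Repeated bigrams (each contributes count−1 duplicates):
  at ship: 4
  ring ring: 3
  ship at: 3
  ring student: 2
  road ship: 2
  water ring: 2
10 duplicate windows → 29 − 10 = 19 distinct.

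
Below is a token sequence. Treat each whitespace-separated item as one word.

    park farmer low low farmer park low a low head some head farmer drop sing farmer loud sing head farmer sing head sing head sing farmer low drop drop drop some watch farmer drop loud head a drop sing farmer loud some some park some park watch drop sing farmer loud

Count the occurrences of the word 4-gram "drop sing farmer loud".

Scanning the 48 overlapping 4-gram windows for "drop sing farmer loud":
  position 14–17: drop sing farmer loud
  position 38–41: drop sing farmer loud
  position 48–51: drop sing farmer loud

3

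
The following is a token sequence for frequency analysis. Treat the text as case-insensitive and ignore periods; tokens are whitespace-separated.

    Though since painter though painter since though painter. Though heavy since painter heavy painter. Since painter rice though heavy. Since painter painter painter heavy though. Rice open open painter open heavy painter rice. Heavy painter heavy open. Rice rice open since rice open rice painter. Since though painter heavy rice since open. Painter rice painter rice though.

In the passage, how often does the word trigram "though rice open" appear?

Scanning the 55 overlapping trigram windows for "though rice open":
  position 25–27: though rice open

1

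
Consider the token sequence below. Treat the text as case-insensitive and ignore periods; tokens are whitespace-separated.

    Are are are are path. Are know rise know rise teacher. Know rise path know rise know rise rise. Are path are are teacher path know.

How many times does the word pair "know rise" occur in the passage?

5

Scanning the 25 overlapping bigram windows for "know rise":
  position 7–8: know rise
  position 9–10: know rise
  position 12–13: know rise
  position 15–16: know rise
  position 17–18: know rise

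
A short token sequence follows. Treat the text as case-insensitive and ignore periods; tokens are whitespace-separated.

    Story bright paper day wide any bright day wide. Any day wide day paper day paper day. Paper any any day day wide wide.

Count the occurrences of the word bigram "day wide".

Scanning the 23 overlapping bigram windows for "day wide":
  position 4–5: day wide
  position 8–9: day wide
  position 11–12: day wide
  position 22–23: day wide

4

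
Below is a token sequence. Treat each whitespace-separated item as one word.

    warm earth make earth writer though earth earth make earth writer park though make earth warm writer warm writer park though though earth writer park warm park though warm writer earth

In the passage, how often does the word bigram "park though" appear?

Scanning the 30 overlapping bigram windows for "park though":
  position 12–13: park though
  position 20–21: park though
  position 27–28: park though

3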